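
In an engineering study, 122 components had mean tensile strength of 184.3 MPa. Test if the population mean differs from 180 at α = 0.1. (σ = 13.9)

z = (x̄ - μ₀)/(σ/√n) = (184.3 - 180)/(13.9/√122) = 3.417. Critical value: ±1.645. Since |3.417| > 1.645, Reject H₀.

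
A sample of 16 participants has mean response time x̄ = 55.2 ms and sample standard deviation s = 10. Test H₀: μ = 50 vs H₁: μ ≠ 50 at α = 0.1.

t = (x̄ - μ₀)/(s/√n) = (55.2 - 50)/(10/√16) = 2.08. df = 15, critical t = ±1.753. Reject H₀.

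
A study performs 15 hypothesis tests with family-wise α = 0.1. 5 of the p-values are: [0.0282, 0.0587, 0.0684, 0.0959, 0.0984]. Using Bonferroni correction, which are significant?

Bonferroni α = 0.1/15 = 0.00667. None of the given p-values are significant.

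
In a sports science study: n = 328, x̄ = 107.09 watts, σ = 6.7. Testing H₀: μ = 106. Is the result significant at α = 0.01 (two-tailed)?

z = (107.09 - 106)/(6.7/√328) = 2.946. Since |z| > 2.576, significant at α = 0.01.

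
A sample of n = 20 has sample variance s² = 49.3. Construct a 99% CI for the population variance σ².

df = 19. χ²_{0.005} = 38.582, χ²_{0.995} = 6.844. CI for σ² = ((n-1)s²/χ²_{α/2}, (n-1)s²/χ²_{1-α/2}) = (19·49.3/38.582, 19·49.3/6.844) = (24.28, 136.86)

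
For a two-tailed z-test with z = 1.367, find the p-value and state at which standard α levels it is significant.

p = 2·P(Z > |1.367|) = 2·(1 - Φ(1.367)) ≈ 0.1716. Not significant at any standard level.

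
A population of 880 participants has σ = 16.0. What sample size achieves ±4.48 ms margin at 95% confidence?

Without FPC: n₀ = (1.96×16.0/4.48)² = 49.0. With FPC: n = n₀N/(n₀+N-1) = 46.5 → n = 47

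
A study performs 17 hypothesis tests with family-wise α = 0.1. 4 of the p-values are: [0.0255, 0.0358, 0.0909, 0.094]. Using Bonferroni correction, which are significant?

Bonferroni α = 0.1/17 = 0.00588. None of the given p-values are significant.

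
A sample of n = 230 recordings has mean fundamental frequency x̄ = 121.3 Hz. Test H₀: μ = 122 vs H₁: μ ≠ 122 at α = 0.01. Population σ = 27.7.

z = (x̄ - μ₀)/(σ/√n) = (121.3 - 122)/(27.7/√230) = -0.383. Critical value: ±2.576. Since |-0.383| ≤ 2.576, Fail to reject H₀.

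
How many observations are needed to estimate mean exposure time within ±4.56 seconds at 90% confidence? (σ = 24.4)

n = (z*σ/E)² = (1.645×24.4/4.56)² = 77.5 → n = 78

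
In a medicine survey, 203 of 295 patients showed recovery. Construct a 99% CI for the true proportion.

p̂ = 0.688. CI = p̂ ± z*√(p̂(1-p̂)/n) = (0.619, 0.758)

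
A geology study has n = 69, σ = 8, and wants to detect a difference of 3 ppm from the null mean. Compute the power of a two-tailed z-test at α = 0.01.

SE = σ/√n = 8/√69 = 0.963. Non-centrality λ = d/SE = 3/0.963 = 3.115. Power ≈ Φ(λ - z_{α/2}) = Φ(3.115 - 2.576) = Φ(0.539) = 0.705.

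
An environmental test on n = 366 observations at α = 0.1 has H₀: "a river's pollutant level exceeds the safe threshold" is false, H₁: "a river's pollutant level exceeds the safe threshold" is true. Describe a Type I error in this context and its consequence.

Type I error: rejecting H₀ when it is true — concluding that a river's pollutant level exceeds the safe threshold when in fact it is not. Consequence: shutting down a compliant factory unnecessarily.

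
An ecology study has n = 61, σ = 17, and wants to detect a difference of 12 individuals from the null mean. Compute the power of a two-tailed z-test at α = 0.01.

SE = σ/√n = 17/√61 = 2.177. Non-centrality λ = d/SE = 12/2.177 = 5.513. Power ≈ Φ(λ - z_{α/2}) = Φ(5.513 - 2.576) = Φ(2.937) = 0.998.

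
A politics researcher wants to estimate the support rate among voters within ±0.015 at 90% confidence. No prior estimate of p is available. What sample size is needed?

Conservative approach: use p = 0.5 (maximizes p(1-p) = 0.25). n = z²(0.25)/E² = 1.645²×0.25/0.015² = 3006.7 → n = 3007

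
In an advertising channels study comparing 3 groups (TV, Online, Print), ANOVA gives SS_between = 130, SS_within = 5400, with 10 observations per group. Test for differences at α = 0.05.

df_between = 2, df_within = 27. F = MS_between/MS_within = 65.0/200.0 = 0.325. F_crit ≈ 3.354. Fail to reject H₀.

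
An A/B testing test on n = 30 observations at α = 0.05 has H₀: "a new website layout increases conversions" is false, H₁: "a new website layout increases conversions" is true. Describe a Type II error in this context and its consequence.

Type II error: failing to reject H₀ when it is false — concluding that a new website layout increases conversions is not supported when in fact it is. Consequence: discarding a layout that would have improved conversions — lost revenue.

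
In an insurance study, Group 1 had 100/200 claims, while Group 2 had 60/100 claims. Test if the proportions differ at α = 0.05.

p̂₁ = 0.5, p̂₂ = 0.6, pooled p̂ = 0.533. z = -1.637. Critical: ±1.96. Fail to reject H₀.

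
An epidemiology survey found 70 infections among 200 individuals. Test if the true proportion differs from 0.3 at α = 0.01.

p̂ = 0.35, p₀ = 0.3. z = (p̂ - p₀)/√(p₀(1-p₀)/n) = 1.543. Critical: ±2.576. Fail to reject H₀.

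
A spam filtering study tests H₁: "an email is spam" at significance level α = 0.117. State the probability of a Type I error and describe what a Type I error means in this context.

P(Type I error) = α = 0.117. A Type I error is rejecting H₀ when H₀ is actually true (false positive) — here, concluding that an email is spam when in fact this is not the case. Consequence: a legitimate email is sent to the spam folder and the user misses it.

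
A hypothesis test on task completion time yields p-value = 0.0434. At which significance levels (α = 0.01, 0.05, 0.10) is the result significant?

p = 0.0434. Significant at: α = 0.05, 0.1.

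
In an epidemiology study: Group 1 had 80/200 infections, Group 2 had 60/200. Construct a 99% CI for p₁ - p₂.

p̂₁ = 0.4, p̂₂ = 0.3. Difference = 0.1. CI = (-0.022, 0.222)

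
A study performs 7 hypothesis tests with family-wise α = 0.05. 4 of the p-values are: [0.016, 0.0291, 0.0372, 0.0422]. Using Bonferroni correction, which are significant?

Bonferroni α = 0.05/7 = 0.00714. None of the given p-values are significant.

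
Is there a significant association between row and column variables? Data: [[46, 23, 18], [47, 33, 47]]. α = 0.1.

χ² = 7.521. df = 2, critical = 4.605. Reject H₀. Variables are dependent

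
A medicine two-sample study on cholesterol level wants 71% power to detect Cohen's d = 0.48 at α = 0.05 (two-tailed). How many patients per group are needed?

z_{α/2} = 1.96, z_β = Φ⁻¹(0.71) = 0.553. For small effect (d = 0.48): n per group = 2(z_{α/2} + z_β)²/d² = 2(1.96 + 0.553)²/0.48² = 54.8 → 55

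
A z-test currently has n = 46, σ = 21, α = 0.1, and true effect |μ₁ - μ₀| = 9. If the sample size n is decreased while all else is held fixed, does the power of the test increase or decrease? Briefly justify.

Power decreases: a smaller n inflates the standard error σ/√n, pulling the sampling distribution under H₁ back toward the critical value.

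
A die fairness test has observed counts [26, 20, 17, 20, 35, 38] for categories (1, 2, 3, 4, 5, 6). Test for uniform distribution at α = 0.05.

Expected = 26 each. χ² = Σ(O-E)²/E = 14.538. df = 5, critical value = 11.07. Reject H₀.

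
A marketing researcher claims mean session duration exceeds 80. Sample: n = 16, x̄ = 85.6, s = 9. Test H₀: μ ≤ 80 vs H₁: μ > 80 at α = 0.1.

t = (85.6 - 80)/(9/√16) = 2.489, df = 15. Critical t = 1.341. Reject H₀.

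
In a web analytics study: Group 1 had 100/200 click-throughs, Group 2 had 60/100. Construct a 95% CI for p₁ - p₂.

p̂₁ = 0.5, p̂₂ = 0.6. Difference = -0.1. CI = (-0.218, 0.018)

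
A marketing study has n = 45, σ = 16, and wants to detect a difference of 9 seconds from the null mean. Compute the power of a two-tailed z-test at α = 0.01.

SE = σ/√n = 16/√45 = 2.385. Non-centrality λ = d/SE = 9/2.385 = 3.773. Power ≈ Φ(λ - z_{α/2}) = Φ(3.773 - 2.576) = Φ(1.197) = 0.884.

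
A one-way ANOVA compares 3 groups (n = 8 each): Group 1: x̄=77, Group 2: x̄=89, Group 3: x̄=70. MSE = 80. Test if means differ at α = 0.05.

Grand mean = 78.67. SS_between = 1477.33, MS_between = 738.67. F = 9.233, F_crit ≈ 3.467. Reject H₀.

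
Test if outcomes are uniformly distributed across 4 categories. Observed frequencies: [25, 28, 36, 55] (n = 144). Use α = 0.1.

Expected = 36 each. χ² = Σ(O-E)²/E = 15.167. df = 3, critical value = 6.251. Reject H₀.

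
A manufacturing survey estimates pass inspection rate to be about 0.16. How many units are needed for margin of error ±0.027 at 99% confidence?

n = z²p(1-p)/E² = 2.576²×0.16×0.84/0.027² = 1223.4 → n = 1224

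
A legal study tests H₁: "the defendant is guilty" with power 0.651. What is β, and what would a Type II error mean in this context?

β = 1 - power = 1 - 0.651 = 0.349. A Type II error is failing to reject H₀ when H₀ is false (false negative) — here, failing to conclude that the defendant is guilty when in fact it is true. Consequence: acquitting a guilty person.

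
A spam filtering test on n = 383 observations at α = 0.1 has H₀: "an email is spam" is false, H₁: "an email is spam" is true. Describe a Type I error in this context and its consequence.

Type I error: rejecting H₀ when it is true — concluding that an email is spam when in fact it is not. Consequence: a legitimate email is sent to the spam folder and the user misses it.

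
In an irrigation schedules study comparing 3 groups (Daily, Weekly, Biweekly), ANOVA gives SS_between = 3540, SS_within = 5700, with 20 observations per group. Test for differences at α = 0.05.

df_between = 2, df_within = 57. F = MS_between/MS_within = 1770.0/100.0 = 17.7. F_crit ≈ 3.159. Reject H₀. At least one mean differs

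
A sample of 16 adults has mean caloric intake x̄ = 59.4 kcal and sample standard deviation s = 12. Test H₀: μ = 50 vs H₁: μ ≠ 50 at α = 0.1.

t = (x̄ - μ₀)/(s/√n) = (59.4 - 50)/(12/√16) = 3.133. df = 15, critical t = ±1.753. Reject H₀.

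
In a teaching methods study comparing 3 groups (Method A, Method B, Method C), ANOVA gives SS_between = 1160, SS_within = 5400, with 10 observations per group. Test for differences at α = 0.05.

df_between = 2, df_within = 27. F = MS_between/MS_within = 580.0/200.0 = 2.9. F_crit ≈ 3.354. Fail to reject H₀.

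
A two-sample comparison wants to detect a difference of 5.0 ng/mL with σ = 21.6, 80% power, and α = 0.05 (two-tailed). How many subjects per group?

n per group = 2(z_α/2 + z_β)²σ²/d² = 2×(1.96 + 0.84)²×21.6²/5.0² = 292.6 → n = 293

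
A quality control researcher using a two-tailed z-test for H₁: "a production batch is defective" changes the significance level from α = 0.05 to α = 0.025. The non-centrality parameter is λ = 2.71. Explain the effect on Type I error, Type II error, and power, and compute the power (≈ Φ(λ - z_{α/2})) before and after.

Decreasing α from 0.05 to 0.025:
• Type I error rate decreases (α is the Type I rate by definition).
• Critical value moves from z_{α/2} = 1.96 to 2.241, so power = Φ(λ - z_{α/2}) goes from Φ(2.71 - 1.96) = 0.773 to Φ(2.71 - 2.241) = 0.68.
• Type II error rate β = 1 - power therefore increases (0.227 → 0.32).
Appropriate when false positives are costly — here, scrapping a good batch — wasted material and cost for no reason.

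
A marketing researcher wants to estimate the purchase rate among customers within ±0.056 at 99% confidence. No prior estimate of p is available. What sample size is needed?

Conservative approach: use p = 0.5 (maximizes p(1-p) = 0.25). n = z²(0.25)/E² = 2.576²×0.25/0.056² = 529.0 → n = 529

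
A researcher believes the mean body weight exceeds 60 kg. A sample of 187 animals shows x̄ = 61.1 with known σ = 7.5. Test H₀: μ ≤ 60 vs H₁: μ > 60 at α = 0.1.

z = 2.006. Critical value: 1.28. Reject H₀.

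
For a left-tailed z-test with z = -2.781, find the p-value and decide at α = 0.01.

p = P(Z < -2.781) = Φ(-2.781) ≈ 0.0027. Since p < 0.01, reject H₀ (significant) at α = 0.01.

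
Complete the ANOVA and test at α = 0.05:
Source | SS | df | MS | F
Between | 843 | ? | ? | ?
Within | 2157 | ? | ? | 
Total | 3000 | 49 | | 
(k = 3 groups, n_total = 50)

df_between = 2, df_within = 47. MS_between = 421.5, MS_within = 45.89. F = 9.184, F_crit ≈ 3.195. Reject H₀.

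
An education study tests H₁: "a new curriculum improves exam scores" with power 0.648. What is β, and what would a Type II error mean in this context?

β = 1 - power = 1 - 0.648 = 0.352. A Type II error is failing to reject H₀ when H₀ is false (false negative) — here, failing to conclude that a new curriculum improves exam scores when in fact it is true. Consequence: keeping the old curriculum when the new one would have helped students.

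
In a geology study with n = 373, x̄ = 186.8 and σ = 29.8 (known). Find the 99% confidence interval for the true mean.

CI = x̄ ± z*(σ/√n) = 186.8 ± 2.576(29.8/√373) = 186.8 ± 3.97 = (182.83, 190.77)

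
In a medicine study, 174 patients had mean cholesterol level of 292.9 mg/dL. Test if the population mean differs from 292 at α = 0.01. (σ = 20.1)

z = (x̄ - μ₀)/(σ/√n) = (292.9 - 292)/(20.1/√174) = 0.591. Critical value: ±2.576. Since |0.591| ≤ 2.576, Fail to reject H₀.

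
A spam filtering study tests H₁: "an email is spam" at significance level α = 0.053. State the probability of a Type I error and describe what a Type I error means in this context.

P(Type I error) = α = 0.053. A Type I error is rejecting H₀ when H₀ is actually true (false positive) — here, concluding that an email is spam when in fact this is not the case. Consequence: a legitimate email is sent to the spam folder and the user misses it.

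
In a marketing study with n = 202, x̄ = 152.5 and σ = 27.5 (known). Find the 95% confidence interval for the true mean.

CI = x̄ ± z*(σ/√n) = 152.5 ± 1.96(27.5/√202) = 152.5 ± 3.79 = (148.71, 156.29)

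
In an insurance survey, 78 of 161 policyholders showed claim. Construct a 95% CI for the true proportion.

p̂ = 0.484. CI = p̂ ± z*√(p̂(1-p̂)/n) = (0.407, 0.562)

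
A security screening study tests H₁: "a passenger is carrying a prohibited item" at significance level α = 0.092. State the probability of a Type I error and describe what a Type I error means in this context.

P(Type I error) = α = 0.092. A Type I error is rejecting H₀ when H₀ is actually true (false positive) — here, concluding that a passenger is carrying a prohibited item when in fact this is not the case. Consequence: detaining an innocent passenger — delay and inconvenience.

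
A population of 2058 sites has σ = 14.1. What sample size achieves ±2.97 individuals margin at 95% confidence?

Without FPC: n₀ = (1.96×14.1/2.97)² = 86.584. With FPC: n = n₀N/(n₀+N-1) = 83.1 → n = 84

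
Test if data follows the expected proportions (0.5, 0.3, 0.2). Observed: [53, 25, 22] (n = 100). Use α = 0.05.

Expected: [50.0, 30.0, 20.0]. χ² = 1.213. df = 2, critical = 5.991. Fail to reject H₀.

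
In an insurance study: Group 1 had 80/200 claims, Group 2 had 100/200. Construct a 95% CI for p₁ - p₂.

p̂₁ = 0.4, p̂₂ = 0.5. Difference = -0.1. CI = (-0.197, -0.003)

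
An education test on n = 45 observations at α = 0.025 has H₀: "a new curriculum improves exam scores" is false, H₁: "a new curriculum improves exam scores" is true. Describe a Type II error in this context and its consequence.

Type II error: failing to reject H₀ when it is false — concluding that a new curriculum improves exam scores is not supported when in fact it is. Consequence: keeping the old curriculum when the new one would have helped students.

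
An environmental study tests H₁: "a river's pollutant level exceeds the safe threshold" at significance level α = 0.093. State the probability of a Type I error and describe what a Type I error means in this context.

P(Type I error) = α = 0.093. A Type I error is rejecting H₀ when H₀ is actually true (false positive) — here, concluding that a river's pollutant level exceeds the safe threshold when in fact this is not the case. Consequence: shutting down a compliant factory unnecessarily.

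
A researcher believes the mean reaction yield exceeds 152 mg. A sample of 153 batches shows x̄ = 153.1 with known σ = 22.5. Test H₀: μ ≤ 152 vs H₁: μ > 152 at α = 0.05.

z = 0.605. Critical value: 1.645. Fail to reject H₀.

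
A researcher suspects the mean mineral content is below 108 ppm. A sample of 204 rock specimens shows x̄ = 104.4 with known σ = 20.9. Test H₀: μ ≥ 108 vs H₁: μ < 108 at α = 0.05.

z = -2.46. Critical value: -1.645. Reject H₀.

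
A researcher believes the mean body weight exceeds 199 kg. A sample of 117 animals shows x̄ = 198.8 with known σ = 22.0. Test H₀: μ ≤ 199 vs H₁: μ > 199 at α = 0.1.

z = -0.098. Critical value: 1.28. Fail to reject H₀.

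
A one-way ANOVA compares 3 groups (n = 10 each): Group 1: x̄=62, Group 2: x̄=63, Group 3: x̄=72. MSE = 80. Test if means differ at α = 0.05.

Grand mean = 65.67. SS_between = 606.67, MS_between = 303.33. F = 3.792, F_crit ≈ 3.354. Reject H₀.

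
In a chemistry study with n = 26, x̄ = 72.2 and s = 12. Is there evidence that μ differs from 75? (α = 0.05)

t = (x̄ - μ₀)/(s/√n) = (72.2 - 75)/(12/√26) = -1.19. df = 25, critical t = ±2.06. Fail to reject H₀.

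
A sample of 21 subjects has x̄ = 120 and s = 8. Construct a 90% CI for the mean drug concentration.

CI = x̄ ± t*(s/√n) = 120 ± 1.725(8/√21) = (116.99, 123.01)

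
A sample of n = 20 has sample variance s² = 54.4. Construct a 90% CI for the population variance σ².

df = 19. χ²_{0.05} = 30.144, χ²_{0.95} = 10.117. CI for σ² = ((n-1)s²/χ²_{α/2}, (n-1)s²/χ²_{1-α/2}) = (19·54.4/30.144, 19·54.4/10.117) = (34.29, 102.16)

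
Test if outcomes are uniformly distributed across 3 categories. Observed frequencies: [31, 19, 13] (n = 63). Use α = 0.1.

Expected = 21 each. χ² = Σ(O-E)²/E = 8.0. df = 2, critical value = 4.605. Reject H₀.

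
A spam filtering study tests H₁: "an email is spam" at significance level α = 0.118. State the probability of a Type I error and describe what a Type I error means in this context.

P(Type I error) = α = 0.118. A Type I error is rejecting H₀ when H₀ is actually true (false positive) — here, concluding that an email is spam when in fact this is not the case. Consequence: a legitimate email is sent to the spam folder and the user misses it.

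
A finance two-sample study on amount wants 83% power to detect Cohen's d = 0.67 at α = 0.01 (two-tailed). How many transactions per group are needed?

z_{α/2} = 2.576, z_β = Φ⁻¹(0.83) = 0.954. For medium effect (d = 0.67): n per group = 2(z_{α/2} + z_β)²/d² = 2(2.576 + 0.954)²/0.67² = 55.5 → 56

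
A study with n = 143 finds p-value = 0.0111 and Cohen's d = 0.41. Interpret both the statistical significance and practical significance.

Statistically significant (p = 0.0111 < 0.05). Cohen's d = 0.41 indicates a small effect size. Both statistical and practical significance should be considered.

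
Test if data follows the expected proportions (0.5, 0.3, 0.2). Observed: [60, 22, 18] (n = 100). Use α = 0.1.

Expected: [50.0, 30.0, 20.0]. χ² = 4.333. df = 2, critical = 4.605. Fail to reject H₀.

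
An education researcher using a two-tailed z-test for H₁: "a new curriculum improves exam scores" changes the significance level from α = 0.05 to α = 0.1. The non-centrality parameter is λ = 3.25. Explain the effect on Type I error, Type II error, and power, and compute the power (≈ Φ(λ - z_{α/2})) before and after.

Increasing α from 0.05 to 0.1:
• Type I error rate increases (α is the Type I rate by definition).
• Critical value moves from z_{α/2} = 1.96 to 1.645, so power = Φ(λ - z_{α/2}) goes from Φ(3.25 - 1.96) = 0.901 to Φ(3.25 - 1.645) = 0.946.
• Type II error rate β = 1 - power therefore decreases (0.099 → 0.054).
Appropriate when false negatives are costly — here, keeping the old curriculum when the new one would have helped students.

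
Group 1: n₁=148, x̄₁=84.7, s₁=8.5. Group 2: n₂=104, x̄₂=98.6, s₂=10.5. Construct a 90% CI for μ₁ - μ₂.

Difference = -13.9. SE = √(8.5²/148 + 10.5²/104) = 1.244. CI = (-15.95, -11.85)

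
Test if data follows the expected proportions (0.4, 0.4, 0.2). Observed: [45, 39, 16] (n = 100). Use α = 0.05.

Expected: [40.0, 40.0, 20.0]. χ² = 1.45. df = 2, critical = 5.991. Fail to reject H₀.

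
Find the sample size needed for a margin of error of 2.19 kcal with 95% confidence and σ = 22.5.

n = (z*σ/E)² = (1.96×22.5/2.19)² = 405.5 → n = 406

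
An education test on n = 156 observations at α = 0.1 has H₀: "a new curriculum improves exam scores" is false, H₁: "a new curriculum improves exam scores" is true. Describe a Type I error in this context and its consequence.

Type I error: rejecting H₀ when it is true — concluding that a new curriculum improves exam scores when in fact it is not. Consequence: adopting a curriculum that gives no real benefit — disruption for nothing.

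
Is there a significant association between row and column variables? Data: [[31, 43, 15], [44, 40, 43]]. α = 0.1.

χ² = 9.487. df = 2, critical = 4.605. Reject H₀. Variables are dependent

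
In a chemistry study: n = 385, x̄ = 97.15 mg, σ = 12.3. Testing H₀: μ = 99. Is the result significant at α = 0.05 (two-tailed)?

z = (97.15 - 99)/(12.3/√385) = -2.951. Since |z| > 1.96, significant at α = 0.05.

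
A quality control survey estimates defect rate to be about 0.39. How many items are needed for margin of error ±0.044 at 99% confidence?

n = z²p(1-p)/E² = 2.576²×0.39×0.61/0.044² = 815.4 → n = 816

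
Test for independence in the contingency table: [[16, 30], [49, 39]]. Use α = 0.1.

χ² = 5.283. df = 1, critical = 2.706. Reject H₀. Variables are dependent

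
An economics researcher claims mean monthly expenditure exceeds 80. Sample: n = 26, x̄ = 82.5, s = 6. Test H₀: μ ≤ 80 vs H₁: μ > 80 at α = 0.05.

t = (82.5 - 80)/(6/√26) = 2.125, df = 25. Critical t = 1.708. Reject H₀.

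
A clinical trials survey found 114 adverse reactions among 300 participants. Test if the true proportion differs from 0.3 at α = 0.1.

p̂ = 0.38, p₀ = 0.3. z = (p̂ - p₀)/√(p₀(1-p₀)/n) = 3.024. Critical: ±1.645. Reject H₀.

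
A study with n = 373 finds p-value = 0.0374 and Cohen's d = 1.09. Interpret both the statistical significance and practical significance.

Statistically significant (p = 0.0374 < 0.05). Cohen's d = 1.09 indicates a large effect size. Both statistical and practical significance should be considered.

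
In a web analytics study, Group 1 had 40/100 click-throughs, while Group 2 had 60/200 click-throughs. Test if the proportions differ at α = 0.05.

p̂₁ = 0.4, p̂₂ = 0.3, pooled p̂ = 0.333. z = 1.732. Critical: ±1.96. Fail to reject H₀.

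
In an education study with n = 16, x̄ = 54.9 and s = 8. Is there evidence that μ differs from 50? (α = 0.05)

t = (x̄ - μ₀)/(s/√n) = (54.9 - 50)/(8/√16) = 2.45. df = 15, critical t = ±2.131. Reject H₀.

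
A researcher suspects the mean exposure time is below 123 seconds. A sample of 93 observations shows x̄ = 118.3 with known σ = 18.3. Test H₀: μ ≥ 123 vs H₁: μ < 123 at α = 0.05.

z = -2.477. Critical value: -1.645. Reject H₀.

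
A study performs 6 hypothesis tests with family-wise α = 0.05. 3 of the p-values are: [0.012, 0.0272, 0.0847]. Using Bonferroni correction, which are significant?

Bonferroni α = 0.05/6 = 0.00833. None of the given p-values are significant.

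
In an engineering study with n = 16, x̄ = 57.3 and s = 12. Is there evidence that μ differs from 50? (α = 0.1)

t = (x̄ - μ₀)/(s/√n) = (57.3 - 50)/(12/√16) = 2.433. df = 15, critical t = ±1.753. Reject H₀.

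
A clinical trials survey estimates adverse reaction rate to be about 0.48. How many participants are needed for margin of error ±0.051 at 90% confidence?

n = z²p(1-p)/E² = 1.645²×0.48×0.52/0.051² = 259.7 → n = 260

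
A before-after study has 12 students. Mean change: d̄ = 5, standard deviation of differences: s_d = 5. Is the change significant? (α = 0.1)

t = d̄/(s_d/√n) = 5/(5/√12) = 3.464. df = 11, critical t = ±1.796. Reject H₀.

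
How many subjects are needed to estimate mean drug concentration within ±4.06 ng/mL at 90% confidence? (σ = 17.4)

n = (z*σ/E)² = (1.645×17.4/4.06)² = 49.7 → n = 50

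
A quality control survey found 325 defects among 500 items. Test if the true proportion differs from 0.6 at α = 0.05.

p̂ = 0.65, p₀ = 0.6. z = (p̂ - p₀)/√(p₀(1-p₀)/n) = 2.282. Critical: ±1.96. Reject H₀.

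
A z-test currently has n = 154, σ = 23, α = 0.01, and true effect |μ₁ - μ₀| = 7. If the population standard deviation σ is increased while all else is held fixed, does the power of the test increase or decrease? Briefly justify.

Power decreases: a larger σ inflates the standard error σ/√n, pulling the sampling distribution under H₁ back toward the critical value.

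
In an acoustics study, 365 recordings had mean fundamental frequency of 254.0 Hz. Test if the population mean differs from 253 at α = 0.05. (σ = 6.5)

z = (x̄ - μ₀)/(σ/√n) = (254.0 - 253)/(6.5/√365) = 2.939. Critical value: ±1.96. Since |2.939| > 1.96, Reject H₀.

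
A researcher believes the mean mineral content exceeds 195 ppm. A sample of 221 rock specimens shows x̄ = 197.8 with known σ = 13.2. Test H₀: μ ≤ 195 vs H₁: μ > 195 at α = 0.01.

z = 3.153. Critical value: 2.33. Reject H₀.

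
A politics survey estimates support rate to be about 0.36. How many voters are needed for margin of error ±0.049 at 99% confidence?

n = z²p(1-p)/E² = 2.576²×0.36×0.64/0.049² = 636.8 → n = 637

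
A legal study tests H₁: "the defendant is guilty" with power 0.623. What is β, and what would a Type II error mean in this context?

β = 1 - power = 1 - 0.623 = 0.377. A Type II error is failing to reject H₀ when H₀ is false (false negative) — here, failing to conclude that the defendant is guilty when in fact it is true. Consequence: acquitting a guilty person.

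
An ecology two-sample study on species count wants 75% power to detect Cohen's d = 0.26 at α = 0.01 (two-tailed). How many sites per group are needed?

z_{α/2} = 2.576, z_β = Φ⁻¹(0.75) = 0.674. For small effect (d = 0.26): n per group = 2(z_{α/2} + z_β)²/d² = 2(2.576 + 0.674)²/0.26² = 312.5 → 313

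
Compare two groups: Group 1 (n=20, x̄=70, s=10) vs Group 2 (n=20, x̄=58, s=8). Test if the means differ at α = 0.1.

Pooled sp = 9.06. t = 4.191, df = 38. Critical t = ±1.686. Reject H₀.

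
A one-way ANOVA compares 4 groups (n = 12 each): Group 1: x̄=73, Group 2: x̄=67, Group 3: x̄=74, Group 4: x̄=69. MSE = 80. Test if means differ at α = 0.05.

Grand mean = 70.75. SS_between = 393.0, MS_between = 131.0. F = 1.637, F_crit ≈ 2.816. Fail to reject H₀.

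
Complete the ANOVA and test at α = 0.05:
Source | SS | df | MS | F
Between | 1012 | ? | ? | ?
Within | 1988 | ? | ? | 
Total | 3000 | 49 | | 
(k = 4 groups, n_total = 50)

df_between = 3, df_within = 46. MS_between = 337.33, MS_within = 43.22. F = 7.805, F_crit ≈ 2.807. Reject H₀.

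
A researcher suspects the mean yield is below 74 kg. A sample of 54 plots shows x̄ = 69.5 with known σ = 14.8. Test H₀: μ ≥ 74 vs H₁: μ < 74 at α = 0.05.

z = -2.234. Critical value: -1.645. Reject H₀.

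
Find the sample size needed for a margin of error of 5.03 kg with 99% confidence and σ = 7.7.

n = (z*σ/E)² = (2.576×7.7/5.03)² = 15.6 → n = 16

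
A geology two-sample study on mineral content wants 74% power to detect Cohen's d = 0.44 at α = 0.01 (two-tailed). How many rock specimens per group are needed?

z_{α/2} = 2.576, z_β = Φ⁻¹(0.74) = 0.643. For small effect (d = 0.44): n per group = 2(z_{α/2} + z_β)²/d² = 2(2.576 + 0.643)²/0.44² = 107.05 → 108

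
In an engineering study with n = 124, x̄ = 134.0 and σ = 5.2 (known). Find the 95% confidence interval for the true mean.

CI = x̄ ± z*(σ/√n) = 134.0 ± 1.96(5.2/√124) = 134.0 ± 0.92 = (133.08, 134.92)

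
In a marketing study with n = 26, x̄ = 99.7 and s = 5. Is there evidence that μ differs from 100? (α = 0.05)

t = (x̄ - μ₀)/(s/√n) = (99.7 - 100)/(5/√26) = -0.306. df = 25, critical t = ±2.06. Fail to reject H₀.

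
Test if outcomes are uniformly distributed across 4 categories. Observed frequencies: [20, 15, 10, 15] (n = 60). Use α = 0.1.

Expected = 15 each. χ² = Σ(O-E)²/E = 3.333. df = 3, critical value = 6.251. Fail to reject H₀.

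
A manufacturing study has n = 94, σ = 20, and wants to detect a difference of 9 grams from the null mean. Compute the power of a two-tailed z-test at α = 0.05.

SE = σ/√n = 20/√94 = 2.063. Non-centrality λ = d/SE = 9/2.063 = 4.363. Power ≈ Φ(λ - z_{α/2}) = Φ(4.363 - 1.96) = Φ(2.403) = 0.992.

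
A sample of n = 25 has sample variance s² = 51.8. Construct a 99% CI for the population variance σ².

df = 24. χ²_{0.005} = 45.559, χ²_{0.995} = 9.886. CI for σ² = ((n-1)s²/χ²_{α/2}, (n-1)s²/χ²_{1-α/2}) = (24·51.8/45.559, 24·51.8/9.886) = (27.29, 125.75)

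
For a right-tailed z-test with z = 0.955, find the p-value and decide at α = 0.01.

p = P(Z > 0.955) = 1 - Φ(0.955) ≈ 0.1698. Since p ≥ 0.01, fail to reject H₀ (not significant) at α = 0.01.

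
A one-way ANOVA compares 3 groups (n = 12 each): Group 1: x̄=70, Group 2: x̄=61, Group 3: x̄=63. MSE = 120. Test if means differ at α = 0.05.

Grand mean = 64.67. SS_between = 536.0, MS_between = 268.0. F = 2.233, F_crit ≈ 3.285. Fail to reject H₀.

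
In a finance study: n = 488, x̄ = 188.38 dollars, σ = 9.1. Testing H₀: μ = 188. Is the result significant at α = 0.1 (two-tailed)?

z = (188.38 - 188)/(9.1/√488) = 0.922. Since |z| ≤ 1.645, not significant at α = 0.1.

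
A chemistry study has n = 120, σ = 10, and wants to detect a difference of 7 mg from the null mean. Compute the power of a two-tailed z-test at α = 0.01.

SE = σ/√n = 10/√120 = 0.913. Non-centrality λ = d/SE = 7/0.913 = 7.668. Power ≈ Φ(λ - z_{α/2}) = Φ(7.668 - 2.576) = Φ(5.092) = 1.0.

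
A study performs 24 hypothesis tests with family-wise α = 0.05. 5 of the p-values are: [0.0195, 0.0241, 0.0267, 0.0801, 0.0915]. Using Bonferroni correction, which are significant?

Bonferroni α = 0.05/24 = 0.00208. None of the given p-values are significant.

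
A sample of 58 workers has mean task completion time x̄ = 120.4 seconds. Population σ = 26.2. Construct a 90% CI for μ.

CI = x̄ ± z*(σ/√n) = 120.4 ± 1.645(26.2/√58) = 120.4 ± 5.66 = (114.74, 126.06)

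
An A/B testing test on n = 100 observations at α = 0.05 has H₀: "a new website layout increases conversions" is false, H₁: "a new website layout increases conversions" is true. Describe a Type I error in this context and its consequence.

Type I error: rejecting H₀ when it is true — concluding that a new website layout increases conversions when in fact it is not. Consequence: rolling out a layout that doesn't actually help — wasted engineering effort.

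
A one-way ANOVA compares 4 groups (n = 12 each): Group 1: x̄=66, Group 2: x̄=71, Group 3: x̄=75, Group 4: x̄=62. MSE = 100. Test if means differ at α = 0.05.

Grand mean = 68.5. SS_between = 1164.0, MS_between = 388.0. F = 3.88, F_crit ≈ 2.816. Reject H₀.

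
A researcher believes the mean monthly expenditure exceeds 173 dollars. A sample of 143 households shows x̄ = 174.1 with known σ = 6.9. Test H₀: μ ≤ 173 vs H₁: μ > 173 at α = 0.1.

z = 1.906. Critical value: 1.28. Reject H₀.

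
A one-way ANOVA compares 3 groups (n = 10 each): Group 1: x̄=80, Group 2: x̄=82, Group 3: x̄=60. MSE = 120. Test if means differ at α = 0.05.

Grand mean = 74.0. SS_between = 2960.0, MS_between = 1480.0. F = 12.333, F_crit ≈ 3.354. Reject H₀.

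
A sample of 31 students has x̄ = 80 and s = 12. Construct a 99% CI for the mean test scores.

CI = x̄ ± t*(s/√n) = 80 ± 2.75(12/√31) = (74.07, 85.93)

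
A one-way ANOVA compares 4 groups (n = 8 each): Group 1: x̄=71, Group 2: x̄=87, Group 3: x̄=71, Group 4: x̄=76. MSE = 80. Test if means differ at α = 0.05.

Grand mean = 76.25. SS_between = 1366.0, MS_between = 455.33. F = 5.692, F_crit ≈ 2.947. Reject H₀.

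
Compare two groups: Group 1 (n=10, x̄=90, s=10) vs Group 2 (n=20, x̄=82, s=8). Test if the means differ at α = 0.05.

Pooled sp = 8.69. t = 2.376, df = 28. Critical t = ±2.048. Reject H₀.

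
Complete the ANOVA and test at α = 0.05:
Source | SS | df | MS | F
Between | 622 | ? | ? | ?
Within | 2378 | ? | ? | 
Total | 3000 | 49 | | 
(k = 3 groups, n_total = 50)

df_between = 2, df_within = 47. MS_between = 311.0, MS_within = 50.6. F = 6.147, F_crit ≈ 3.195. Reject H₀.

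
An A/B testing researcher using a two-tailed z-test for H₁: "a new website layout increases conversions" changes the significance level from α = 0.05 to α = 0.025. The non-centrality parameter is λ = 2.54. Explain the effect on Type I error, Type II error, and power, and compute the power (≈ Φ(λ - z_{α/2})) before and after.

Decreasing α from 0.05 to 0.025:
• Type I error rate decreases (α is the Type I rate by definition).
• Critical value moves from z_{α/2} = 1.96 to 2.241, so power = Φ(λ - z_{α/2}) goes from Φ(2.54 - 1.96) = 0.719 to Φ(2.54 - 2.241) = 0.618.
• Type II error rate β = 1 - power therefore increases (0.281 → 0.382).
Appropriate when false positives are costly — here, rolling out a layout that doesn't actually help — wasted engineering effort.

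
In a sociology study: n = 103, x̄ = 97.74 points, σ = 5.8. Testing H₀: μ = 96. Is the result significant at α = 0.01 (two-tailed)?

z = (97.74 - 96)/(5.8/√103) = 3.045. Since |z| > 2.576, significant at α = 0.01.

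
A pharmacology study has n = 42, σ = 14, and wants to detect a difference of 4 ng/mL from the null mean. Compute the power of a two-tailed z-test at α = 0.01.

SE = σ/√n = 14/√42 = 2.16. Non-centrality λ = d/SE = 4/2.16 = 1.852. Power ≈ Φ(λ - z_{α/2}) = Φ(1.852 - 2.576) = Φ(-0.724) = 0.234.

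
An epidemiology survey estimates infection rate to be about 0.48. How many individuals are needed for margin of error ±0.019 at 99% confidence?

n = z²p(1-p)/E² = 2.576²×0.48×0.52/0.019² = 4588.1 → n = 4589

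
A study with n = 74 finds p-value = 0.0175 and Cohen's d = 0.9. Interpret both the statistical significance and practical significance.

Statistically significant (p = 0.0175 < 0.05). Cohen's d = 0.9 indicates a large effect size. Both statistical and practical significance should be considered.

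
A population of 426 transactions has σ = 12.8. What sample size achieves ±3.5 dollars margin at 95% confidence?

Without FPC: n₀ = (1.96×12.8/3.5)² = 51.38. With FPC: n = n₀N/(n₀+N-1) = 45.9 → n = 46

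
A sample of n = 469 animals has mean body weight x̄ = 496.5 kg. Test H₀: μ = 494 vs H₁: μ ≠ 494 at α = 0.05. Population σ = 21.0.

z = (x̄ - μ₀)/(σ/√n) = (496.5 - 494)/(21.0/√469) = 2.578. Critical value: ±1.96. Since |2.578| > 1.96, Reject H₀.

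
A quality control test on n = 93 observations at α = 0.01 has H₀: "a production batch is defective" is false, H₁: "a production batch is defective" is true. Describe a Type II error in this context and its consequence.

Type II error: failing to reject H₀ when it is false — concluding that a production batch is defective is not supported when in fact it is. Consequence: shipping a defective batch — faulty products reach customers.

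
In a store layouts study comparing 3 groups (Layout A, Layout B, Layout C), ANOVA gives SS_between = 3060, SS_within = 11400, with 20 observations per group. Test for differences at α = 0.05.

df_between = 2, df_within = 57. F = MS_between/MS_within = 1530.0/200.0 = 7.65. F_crit ≈ 3.159. Reject H₀. At least one mean differs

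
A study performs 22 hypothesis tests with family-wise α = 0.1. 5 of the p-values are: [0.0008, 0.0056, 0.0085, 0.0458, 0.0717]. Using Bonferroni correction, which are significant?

Bonferroni α = 0.1/22 = 0.00455. Significant p-values: [0.0008]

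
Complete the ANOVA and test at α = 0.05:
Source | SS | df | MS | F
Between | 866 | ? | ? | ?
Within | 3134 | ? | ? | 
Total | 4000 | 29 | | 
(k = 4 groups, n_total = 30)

df_between = 3, df_within = 26. MS_between = 288.67, MS_within = 120.54. F = 2.395, F_crit ≈ 2.975. Fail to reject H₀.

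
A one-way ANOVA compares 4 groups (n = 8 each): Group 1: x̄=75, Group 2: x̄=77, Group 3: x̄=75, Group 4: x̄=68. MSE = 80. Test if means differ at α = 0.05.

Grand mean = 73.75. SS_between = 374.0, MS_between = 124.67. F = 1.558, F_crit ≈ 2.947. Fail to reject H₀.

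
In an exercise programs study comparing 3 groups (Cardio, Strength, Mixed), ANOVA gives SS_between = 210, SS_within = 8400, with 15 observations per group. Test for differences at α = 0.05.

df_between = 2, df_within = 42. F = MS_between/MS_within = 105.0/200.0 = 0.525. F_crit ≈ 3.22. Fail to reject H₀.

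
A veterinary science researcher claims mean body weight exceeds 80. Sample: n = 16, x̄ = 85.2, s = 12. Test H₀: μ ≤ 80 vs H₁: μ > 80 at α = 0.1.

t = (85.2 - 80)/(12/√16) = 1.733, df = 15. Critical t = 1.341. Reject H₀.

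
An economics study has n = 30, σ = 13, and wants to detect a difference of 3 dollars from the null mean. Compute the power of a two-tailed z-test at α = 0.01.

SE = σ/√n = 13/√30 = 2.373. Non-centrality λ = d/SE = 3/2.373 = 1.264. Power ≈ Φ(λ - z_{α/2}) = Φ(1.264 - 2.576) = Φ(-1.312) = 0.095.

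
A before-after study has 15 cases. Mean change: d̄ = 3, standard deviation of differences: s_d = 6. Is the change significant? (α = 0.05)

t = d̄/(s_d/√n) = 3/(6/√15) = 1.936. df = 14, critical t = ±2.145. Fail to reject H₀.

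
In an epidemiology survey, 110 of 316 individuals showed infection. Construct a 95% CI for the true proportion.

p̂ = 0.348. CI = p̂ ± z*√(p̂(1-p̂)/n) = (0.296, 0.401)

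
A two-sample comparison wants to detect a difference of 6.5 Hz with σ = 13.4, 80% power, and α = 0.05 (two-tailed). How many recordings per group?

n per group = 2(z_α/2 + z_β)²σ²/d² = 2×(1.96 + 0.84)²×13.4²/6.5² = 66.6 → n = 67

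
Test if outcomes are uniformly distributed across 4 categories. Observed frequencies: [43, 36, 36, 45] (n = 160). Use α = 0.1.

Expected = 40 each. χ² = Σ(O-E)²/E = 1.65. df = 3, critical value = 6.251. Fail to reject H₀.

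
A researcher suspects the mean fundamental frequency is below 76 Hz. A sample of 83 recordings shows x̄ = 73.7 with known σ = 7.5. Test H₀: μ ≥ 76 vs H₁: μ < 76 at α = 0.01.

z = -2.794. Critical value: -2.33. Reject H₀.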